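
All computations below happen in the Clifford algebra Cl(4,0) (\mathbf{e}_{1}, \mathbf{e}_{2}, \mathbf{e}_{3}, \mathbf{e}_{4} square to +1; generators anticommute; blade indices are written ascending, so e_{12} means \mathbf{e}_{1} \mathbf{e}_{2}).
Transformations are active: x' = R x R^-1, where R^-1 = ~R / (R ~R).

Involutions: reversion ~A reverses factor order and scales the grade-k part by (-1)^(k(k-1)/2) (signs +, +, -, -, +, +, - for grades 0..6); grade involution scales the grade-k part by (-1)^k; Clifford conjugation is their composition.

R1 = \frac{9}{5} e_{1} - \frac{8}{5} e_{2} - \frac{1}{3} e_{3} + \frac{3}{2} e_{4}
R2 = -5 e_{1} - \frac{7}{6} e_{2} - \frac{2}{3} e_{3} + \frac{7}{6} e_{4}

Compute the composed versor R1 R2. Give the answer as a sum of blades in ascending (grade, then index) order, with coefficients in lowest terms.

Distribute over the terms of R1 (each basis-blade product reordered to ascending indices, repeated generators contracted through their squares):
(\frac{9}{5} e_{1}) R2 = -9 - \frac{21}{10} e_{12} - \frac{6}{5} e_{13} + \frac{21}{10} e_{14}
(-\frac{8}{5} e_{2}) R2 = \frac{28}{15} - 8 e_{12} + \frac{16}{15} e_{23} - \frac{28}{15} e_{24}
(-\frac{1}{3} e_{3}) R2 = \frac{2}{9} - \frac{5}{3} e_{13} - \frac{7}{18} e_{23} - \frac{7}{18} e_{34}
(\frac{3}{2} e_{4}) R2 = \frac{7}{4} + \frac{15}{2} e_{14} + \frac{7}{4} e_{24} + e_{34}
Summing the partial products and collecting blades:
Answer: -\frac{929}{180} - \frac{101}{10} e_{12} - \frac{43}{15} e_{13} + \frac{48}{5} e_{14} + \frac{61}{90} e_{23} - \frac{7}{60} e_{24} + \frac{11}{18} e_{34}


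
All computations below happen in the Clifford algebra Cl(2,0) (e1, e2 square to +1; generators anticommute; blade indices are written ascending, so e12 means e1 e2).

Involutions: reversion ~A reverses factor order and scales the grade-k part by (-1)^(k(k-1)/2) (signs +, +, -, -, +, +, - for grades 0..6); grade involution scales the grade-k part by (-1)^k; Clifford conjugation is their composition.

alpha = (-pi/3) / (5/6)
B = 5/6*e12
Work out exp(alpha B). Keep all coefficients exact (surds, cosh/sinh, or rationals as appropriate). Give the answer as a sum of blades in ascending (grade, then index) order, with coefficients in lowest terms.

B^2 = (5/6)^2*(e12)^2 = 25/36*(-1) = -25/36 (a basis 2-blade squares to minus the product of its generators' squares).
B^2 = -25/36 — B^2 < 0, so the exponential closes trigonometrically: l = 5/6, alpha*l = -pi/3, so exp(alpha B) = cos(-pi/3) + (sin(-pi/3)/(5/6))*B = 1/2 + (-3*sqrt(3)/5)*B.
Answer: 1/2 - sqrt(3)/2*e12


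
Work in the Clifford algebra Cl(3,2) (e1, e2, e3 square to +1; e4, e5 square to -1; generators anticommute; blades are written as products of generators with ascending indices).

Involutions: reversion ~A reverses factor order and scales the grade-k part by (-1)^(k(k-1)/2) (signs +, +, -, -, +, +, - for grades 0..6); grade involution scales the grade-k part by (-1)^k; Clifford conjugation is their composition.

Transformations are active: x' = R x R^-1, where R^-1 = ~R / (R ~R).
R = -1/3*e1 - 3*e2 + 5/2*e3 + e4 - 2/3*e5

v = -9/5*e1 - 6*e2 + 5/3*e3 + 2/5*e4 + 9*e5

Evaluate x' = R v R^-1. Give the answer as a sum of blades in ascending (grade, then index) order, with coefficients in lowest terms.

~R = -1/3*e1 - 3*e2 + 5/2*e3 + e4 - 2/3*e5, and R ~R = 167/12, so R^-1 = ~R / (167/12).
R v = 851/30 - 17/5*e1 e2 + 71/18*e1 e3 + 5/3*e1 e4 - 21/5*e1 e5 + 10*e2 e3 + 24/5*e2 e4 - 31*e2 e5 - 2/3*e3 e4 + 425/18*e3 e5 + 139/15*e4 e5
Answer: 221/501*e1 - 5202/835*e2 + 4271/501*e3 + 614/167*e4 - 29353/2505*e5


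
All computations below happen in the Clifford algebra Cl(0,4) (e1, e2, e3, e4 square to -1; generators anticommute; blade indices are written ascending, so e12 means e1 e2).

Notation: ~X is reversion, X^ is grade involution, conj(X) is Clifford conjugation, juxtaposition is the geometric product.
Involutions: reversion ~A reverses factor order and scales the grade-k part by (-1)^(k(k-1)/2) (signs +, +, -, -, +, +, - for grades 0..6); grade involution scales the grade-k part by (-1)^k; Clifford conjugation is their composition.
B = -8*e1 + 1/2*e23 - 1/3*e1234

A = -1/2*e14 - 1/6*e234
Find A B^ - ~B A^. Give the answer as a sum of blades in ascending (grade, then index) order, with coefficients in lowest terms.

first term: -1/18*e1 - 47/12*e4 - 1/6*e23 + 13/12*e1234
second term: -1/18*e1 - 47/12*e4 - 1/6*e23 - 13/12*e1234
Answer: 13/6*e1234


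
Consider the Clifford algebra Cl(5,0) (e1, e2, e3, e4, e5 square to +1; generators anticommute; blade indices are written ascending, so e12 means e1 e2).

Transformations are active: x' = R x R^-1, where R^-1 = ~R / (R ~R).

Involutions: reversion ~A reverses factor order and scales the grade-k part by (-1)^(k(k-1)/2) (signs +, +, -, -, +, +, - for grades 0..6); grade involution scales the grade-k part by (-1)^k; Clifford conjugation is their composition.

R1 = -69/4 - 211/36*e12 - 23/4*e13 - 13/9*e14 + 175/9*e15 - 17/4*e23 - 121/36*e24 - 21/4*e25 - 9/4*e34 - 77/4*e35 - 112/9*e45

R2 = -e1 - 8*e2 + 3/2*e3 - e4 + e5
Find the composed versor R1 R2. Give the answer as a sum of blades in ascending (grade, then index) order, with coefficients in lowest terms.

Distribute over the terms of R2 (each basis-blade product reordered to ascending indices, repeated generators contracted through their squares):
R1 (-e1) = 69/4*e1 - 211/36*e2 - 23/4*e3 - 13/9*e4 + 175/9*e5 + 17/4*e123 + 121/36*e124 + 21/4*e125 + 9/4*e134 + 77/4*e135 + 112/9*e145
R1 (-8*e2) = 422/9*e1 + 138*e2 - 34*e3 - 242/9*e4 - 42*e5 - 46*e123 - 104/9*e124 + 1400/9*e125 + 18*e234 + 154*e235 + 896/9*e245
R1 (3/2*e3) = -69/8*e1 - 51/8*e2 - 207/8*e3 + 27/8*e4 + 231/8*e5 - 211/24*e123 + 13/6*e134 - 175/6*e135 + 121/24*e234 + 63/8*e235 - 56/3*e345
R1 (-e4) = 13/9*e1 + 121/36*e2 + 9/4*e3 + 69/4*e4 - 112/9*e5 + 211/36*e124 + 23/4*e134 + 175/9*e145 + 17/4*e234 - 21/4*e245 - 77/4*e345
R1 (e5) = 175/9*e1 - 21/4*e2 - 77/4*e3 - 112/9*e4 - 69/4*e5 - 211/36*e125 - 23/4*e135 - 13/9*e145 - 17/4*e235 - 121/36*e245 - 9/4*e345
Summing the partial products and collecting blades:
Answer: 5501/72*e1 + 991/8*e2 - 661/8*e3 - 1451/72*e4 - 187/8*e5 - 1213/24*e123 - 7/3*e124 + 2789/18*e125 + 61/6*e134 - 47/3*e135 + 274/9*e145 + 655/24*e234 + 1261/8*e235 + 1637/18*e245 - 241/6*e345


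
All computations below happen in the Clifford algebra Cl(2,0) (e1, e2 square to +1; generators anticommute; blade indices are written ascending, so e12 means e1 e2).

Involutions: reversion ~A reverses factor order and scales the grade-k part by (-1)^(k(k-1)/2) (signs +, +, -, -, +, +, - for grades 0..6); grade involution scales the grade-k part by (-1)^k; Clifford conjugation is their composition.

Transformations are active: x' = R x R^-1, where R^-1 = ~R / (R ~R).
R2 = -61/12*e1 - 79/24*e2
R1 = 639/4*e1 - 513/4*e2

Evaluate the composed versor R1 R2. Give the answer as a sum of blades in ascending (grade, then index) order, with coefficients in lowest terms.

Distribute over the terms of R1 (each basis-blade product reordered to ascending indices, repeated generators contracted through their squares):
(639/4*e1) R2 = -12993/16 - 16827/32*e12
(-513/4*e2) R2 = 13509/32 - 10431/16*e12
Summing the partial products and collecting blades:
Answer: -12477/32 - 37689/32*e12


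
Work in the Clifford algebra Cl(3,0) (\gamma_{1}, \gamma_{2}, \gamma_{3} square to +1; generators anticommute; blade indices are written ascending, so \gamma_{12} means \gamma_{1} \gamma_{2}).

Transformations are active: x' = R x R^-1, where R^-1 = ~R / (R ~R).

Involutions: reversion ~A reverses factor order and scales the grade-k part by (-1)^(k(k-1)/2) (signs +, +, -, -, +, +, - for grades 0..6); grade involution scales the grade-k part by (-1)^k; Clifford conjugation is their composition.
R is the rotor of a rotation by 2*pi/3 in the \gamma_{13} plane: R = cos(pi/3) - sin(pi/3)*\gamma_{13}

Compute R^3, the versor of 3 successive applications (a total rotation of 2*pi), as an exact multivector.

The rotor phase is half the rotation angle and phases add under composition, so 3 steps in the \gamma_{13} plane accumulate phase 3*(pi/3) = \pi: R^3 = cos(\pi) - sin(\pi)*\gamma_{13}.
cos(\pi) = -1 and sin(\pi) = 0, so R^3 = -1. The total rotation 2*pi is 1 full turn, so every vector returns to itself, yet the rotor is -1, on the OTHER sheet of the double cover (an odd number of 2*pi turns).
Answer: -1


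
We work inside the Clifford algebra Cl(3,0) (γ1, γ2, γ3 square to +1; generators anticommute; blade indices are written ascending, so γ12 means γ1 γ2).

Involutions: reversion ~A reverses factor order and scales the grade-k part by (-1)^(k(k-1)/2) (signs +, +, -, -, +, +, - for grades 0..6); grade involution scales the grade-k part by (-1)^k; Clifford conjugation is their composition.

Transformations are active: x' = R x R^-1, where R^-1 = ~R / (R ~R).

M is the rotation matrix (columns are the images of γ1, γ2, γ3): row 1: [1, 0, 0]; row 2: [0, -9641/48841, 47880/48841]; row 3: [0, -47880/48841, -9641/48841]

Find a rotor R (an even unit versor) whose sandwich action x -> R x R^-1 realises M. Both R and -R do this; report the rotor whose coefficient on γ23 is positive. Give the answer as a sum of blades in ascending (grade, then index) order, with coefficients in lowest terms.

Method: write R = a + b12*γ12 + b13*γ13 + b23*γ23 with a^2 + b12^2 + b13^2 + b23^2 = 1 (so R^-1 = ~R). Expanding the columns R e_j ~R gives tr M = 4a^2 - 1 and, from the antisymmetric part, M21 - M12 = -4a*b12, M13 - M31 = 4a*b13, M32 - M23 = -4a*b23.
Here tr M = 29559/48841, so a^2 = (1 + tr M)/4 = 19600/48841 and a = ±140/221. Taking a = 140/221: M21 - M12 = 0, M13 - M31 = 0, M32 - M23 = -95760/48841, giving b12 = 0, b13 = 0, b23 = 171/221, i.e. R = 140/221 + 171/221*γ23.
Its γ23 coefficient is already positive.
Answer: 140/221 + 171/221*γ23. Why the constraint matters: R and -R act identically through the sandwich — M has trace 29559/48841 either way — so only the sign condition on γ23 picks one of the two preimages.


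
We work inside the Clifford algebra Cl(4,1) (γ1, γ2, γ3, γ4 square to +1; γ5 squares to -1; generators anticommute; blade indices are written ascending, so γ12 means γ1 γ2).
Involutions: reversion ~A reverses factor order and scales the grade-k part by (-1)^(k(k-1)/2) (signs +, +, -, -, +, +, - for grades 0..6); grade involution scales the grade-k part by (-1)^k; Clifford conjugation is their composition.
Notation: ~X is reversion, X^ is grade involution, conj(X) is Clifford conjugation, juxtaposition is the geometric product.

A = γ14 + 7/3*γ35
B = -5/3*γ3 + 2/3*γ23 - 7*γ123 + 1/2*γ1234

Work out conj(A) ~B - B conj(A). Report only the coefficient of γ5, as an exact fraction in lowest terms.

first term: -35/9*γ5 + 1/2*γ23 - 14/9*γ25 + 49/3*γ125 - 5/3*γ134 + 7*γ234 + 2/3*γ1234 - 7/6*γ1245
second term: 35/9*γ5 + 1/2*γ23 - 14/9*γ25 + 49/3*γ125 - 5/3*γ134 + 7*γ234 - 2/3*γ1234 + 7/6*γ1245
Answer: -70/9


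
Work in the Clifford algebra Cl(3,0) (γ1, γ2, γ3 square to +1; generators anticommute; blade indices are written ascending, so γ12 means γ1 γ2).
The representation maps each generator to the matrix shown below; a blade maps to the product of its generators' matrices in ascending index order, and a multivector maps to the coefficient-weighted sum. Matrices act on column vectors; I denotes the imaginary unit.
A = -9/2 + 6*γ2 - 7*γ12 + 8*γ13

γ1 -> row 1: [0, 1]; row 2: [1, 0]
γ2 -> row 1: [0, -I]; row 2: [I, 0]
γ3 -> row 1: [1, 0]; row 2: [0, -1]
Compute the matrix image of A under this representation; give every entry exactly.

Bivector images (products of the table entries): rho(γ12) = rho(γ1)rho(γ2) = row 1: [I, 0]; row 2: [0, -I]; rho(γ13) = rho(γ1)rho(γ3) = row 1: [0, -1]; row 2: [1, 0].
M = (-9/2)*1 + (6)*rho(γ2) + (-7)*rho(γ12) + (8)*rho(γ13), summed entrywise (1 is the identity matrix):
Answer: row 1: [-9/2 - 7*I, -8 - 6*I]; row 2: [8 + 6*I, -9/2 + 7*I]


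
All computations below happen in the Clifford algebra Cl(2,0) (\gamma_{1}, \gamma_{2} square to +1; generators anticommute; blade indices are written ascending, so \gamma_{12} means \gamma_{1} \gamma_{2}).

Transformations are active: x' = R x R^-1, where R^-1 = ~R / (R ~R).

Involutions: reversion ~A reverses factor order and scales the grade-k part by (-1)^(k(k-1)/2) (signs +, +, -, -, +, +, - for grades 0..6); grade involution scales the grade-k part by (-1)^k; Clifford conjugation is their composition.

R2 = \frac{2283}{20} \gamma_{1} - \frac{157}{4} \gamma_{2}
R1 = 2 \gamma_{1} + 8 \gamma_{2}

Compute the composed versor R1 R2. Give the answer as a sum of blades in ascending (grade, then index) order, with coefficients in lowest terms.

Distribute over the terms of R1 (each basis-blade product reordered to ascending indices, repeated generators contracted through their squares):
(2 \gamma_{1}) R2 = \frac{2283}{10} - \frac{157}{2} \gamma_{12}
(8 \gamma_{2}) R2 = -314 - \frac{4566}{5} \gamma_{12}
Summing the partial products and collecting blades:
Answer: -\frac{857}{10} - \frac{9917}{10} \gamma_{12}


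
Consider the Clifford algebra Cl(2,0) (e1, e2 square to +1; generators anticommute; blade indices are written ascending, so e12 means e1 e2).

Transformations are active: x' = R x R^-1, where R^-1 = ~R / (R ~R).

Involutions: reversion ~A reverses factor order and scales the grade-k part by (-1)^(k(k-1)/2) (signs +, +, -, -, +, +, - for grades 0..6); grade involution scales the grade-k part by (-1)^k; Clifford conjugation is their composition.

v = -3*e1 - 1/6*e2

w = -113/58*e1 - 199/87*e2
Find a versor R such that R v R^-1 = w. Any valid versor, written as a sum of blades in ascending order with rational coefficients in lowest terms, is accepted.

Sketch: the shared square 325/36 makes R = v + w = -287/58*e1 - 427/174*e2 the natural versor; its sandwich fixes that direction, negates (v - w)/2, and sends v to w.
Answer: -287/58*e1 - 427/174*e2


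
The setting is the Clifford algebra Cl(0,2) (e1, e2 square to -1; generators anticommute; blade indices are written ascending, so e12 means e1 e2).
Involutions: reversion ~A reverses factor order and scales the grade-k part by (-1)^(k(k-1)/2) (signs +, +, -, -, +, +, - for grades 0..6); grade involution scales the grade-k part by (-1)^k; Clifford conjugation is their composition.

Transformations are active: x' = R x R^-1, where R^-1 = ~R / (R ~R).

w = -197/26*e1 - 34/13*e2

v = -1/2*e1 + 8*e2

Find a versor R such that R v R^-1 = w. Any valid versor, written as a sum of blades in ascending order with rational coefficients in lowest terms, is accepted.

R = v + w = -105/13*e1 + 70/13*e2 works: the equal norms (-257/4) guarantee its sandwich swaps v into w.
Answer: -105/13*e1 + 70/13*e2


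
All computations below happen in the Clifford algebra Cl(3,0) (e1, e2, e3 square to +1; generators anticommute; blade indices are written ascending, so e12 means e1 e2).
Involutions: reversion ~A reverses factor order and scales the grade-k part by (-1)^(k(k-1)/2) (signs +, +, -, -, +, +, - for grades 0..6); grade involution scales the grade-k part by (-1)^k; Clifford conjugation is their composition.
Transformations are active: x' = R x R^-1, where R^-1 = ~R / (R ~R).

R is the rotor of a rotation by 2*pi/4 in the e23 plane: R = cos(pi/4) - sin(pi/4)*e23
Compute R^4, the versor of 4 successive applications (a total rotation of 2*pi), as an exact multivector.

Half-angle bookkeeping: 4 applications in e23 add up to rotor phase 4*pi/4 = pi, so R^4 = cos(pi) - sin(pi)*e23.
cos(pi) = -1 and sin(pi) = 0, so R^4 = -1. The total rotation 2*pi is 1 full turn, so every vector returns to itself, yet the rotor is -1, on the OTHER sheet of the double cover (an odd number of 2*pi turns).
Answer: -1


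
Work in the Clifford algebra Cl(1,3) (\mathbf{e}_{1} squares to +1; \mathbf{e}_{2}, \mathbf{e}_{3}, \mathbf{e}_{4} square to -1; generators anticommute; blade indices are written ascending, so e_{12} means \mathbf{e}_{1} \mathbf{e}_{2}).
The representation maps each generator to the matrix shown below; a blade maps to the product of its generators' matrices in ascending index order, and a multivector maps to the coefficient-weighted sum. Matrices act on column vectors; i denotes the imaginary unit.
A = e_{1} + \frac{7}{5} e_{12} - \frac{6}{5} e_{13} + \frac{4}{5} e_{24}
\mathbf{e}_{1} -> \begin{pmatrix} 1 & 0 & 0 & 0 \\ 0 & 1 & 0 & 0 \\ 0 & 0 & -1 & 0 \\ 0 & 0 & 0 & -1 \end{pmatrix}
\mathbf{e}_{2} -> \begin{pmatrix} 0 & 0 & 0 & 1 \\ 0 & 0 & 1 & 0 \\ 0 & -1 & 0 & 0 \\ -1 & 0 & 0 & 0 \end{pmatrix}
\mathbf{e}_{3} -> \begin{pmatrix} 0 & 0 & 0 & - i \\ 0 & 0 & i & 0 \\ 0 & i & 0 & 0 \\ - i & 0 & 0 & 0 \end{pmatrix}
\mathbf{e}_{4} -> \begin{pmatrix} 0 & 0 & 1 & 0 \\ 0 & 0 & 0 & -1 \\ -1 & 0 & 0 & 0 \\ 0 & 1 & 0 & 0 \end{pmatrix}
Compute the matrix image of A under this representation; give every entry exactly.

Bivector images (products of the table entries): rho(e_{12}) = rho(\mathbf{e}_{1})rho(\mathbf{e}_{2}) = \begin{pmatrix} 0 & 0 & 0 & 1 \\ 0 & 0 & 1 & 0 \\ 0 & 1 & 0 & 0 \\ 1 & 0 & 0 & 0 \end{pmatrix}; rho(e_{13}) = rho(\mathbf{e}_{1})rho(\mathbf{e}_{3}) = \begin{pmatrix} 0 & 0 & 0 & - i \\ 0 & 0 & i & 0 \\ 0 & - i & 0 & 0 \\ i & 0 & 0 & 0 \end{pmatrix}; rho(e_{24}) = rho(\mathbf{e}_{2})rho(\mathbf{e}_{4}) = \begin{pmatrix} 0 & 1 & 0 & 0 \\ -1 & 0 & 0 & 0 \\ 0 & 0 & 0 & 1 \\ 0 & 0 & -1 & 0 \end{pmatrix}.
M = (1)*rho(e_{1}) + (\frac{7}{5})*rho(e_{12}) + (-\frac{6}{5})*rho(e_{13}) + (\frac{4}{5})*rho(e_{24}), summed entrywise:
Answer: \begin{pmatrix} 1 & \frac{4}{5} & 0 & \frac{7}{5} + \frac{6 i}{5} \\ - \frac{4}{5} & 1 & \frac{7}{5} - \frac{6 i}{5} & 0 \\ 0 & \frac{7}{5} + \frac{6 i}{5} & -1 & \frac{4}{5} \\ \frac{7}{5} - \frac{6 i}{5} & 0 & - \frac{4}{5} & -1 \end{pmatrix}


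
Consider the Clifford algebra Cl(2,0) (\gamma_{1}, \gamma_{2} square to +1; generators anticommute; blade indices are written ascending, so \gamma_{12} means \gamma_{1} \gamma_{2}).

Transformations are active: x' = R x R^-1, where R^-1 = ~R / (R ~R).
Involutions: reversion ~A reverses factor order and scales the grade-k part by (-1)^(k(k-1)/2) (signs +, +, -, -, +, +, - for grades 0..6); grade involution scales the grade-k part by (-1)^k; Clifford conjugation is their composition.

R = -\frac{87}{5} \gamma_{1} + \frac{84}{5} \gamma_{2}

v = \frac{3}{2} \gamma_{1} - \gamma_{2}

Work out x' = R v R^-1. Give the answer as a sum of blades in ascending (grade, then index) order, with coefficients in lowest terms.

~R = -\frac{87}{5} \gamma_{1} + \frac{84}{5} \gamma_{2}, and R ~R = 585, so R^-1 = ~R / (585).
R v = -\frac{429}{10} - \frac{39}{5} \gamma_{12}
Answer: \frac{263}{250} \gamma_{1} - \frac{183}{125} \gamma_{2}


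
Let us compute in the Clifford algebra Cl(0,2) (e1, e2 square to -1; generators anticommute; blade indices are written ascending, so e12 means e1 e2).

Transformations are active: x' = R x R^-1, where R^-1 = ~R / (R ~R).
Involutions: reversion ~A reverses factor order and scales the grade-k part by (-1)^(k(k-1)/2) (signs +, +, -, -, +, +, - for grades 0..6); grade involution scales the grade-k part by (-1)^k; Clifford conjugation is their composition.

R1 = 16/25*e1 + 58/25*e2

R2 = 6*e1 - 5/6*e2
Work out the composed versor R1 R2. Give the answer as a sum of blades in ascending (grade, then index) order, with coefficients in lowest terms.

Distribute over the terms of R1 (each basis-blade product reordered to ascending indices, repeated generators contracted through their squares):
(16/25*e1) R2 = -96/25 - 8/15*e12
(58/25*e2) R2 = 29/15 - 348/25*e12
Summing the partial products and collecting blades:
Answer: -143/75 - 1084/75*e12


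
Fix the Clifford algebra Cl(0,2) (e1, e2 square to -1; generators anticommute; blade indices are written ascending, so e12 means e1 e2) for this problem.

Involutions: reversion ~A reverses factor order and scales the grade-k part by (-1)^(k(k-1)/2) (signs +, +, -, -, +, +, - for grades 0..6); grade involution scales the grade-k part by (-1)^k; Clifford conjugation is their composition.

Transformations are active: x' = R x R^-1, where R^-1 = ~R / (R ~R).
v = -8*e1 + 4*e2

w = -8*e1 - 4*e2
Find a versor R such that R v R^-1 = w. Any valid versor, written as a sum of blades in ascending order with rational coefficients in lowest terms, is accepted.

Construction: equal norms (both -80) license R = v + w = -16*e1 — nothing changes along that direction, while (v - w)/2 changes sign, so v maps onto w.
Answer: -16*e1


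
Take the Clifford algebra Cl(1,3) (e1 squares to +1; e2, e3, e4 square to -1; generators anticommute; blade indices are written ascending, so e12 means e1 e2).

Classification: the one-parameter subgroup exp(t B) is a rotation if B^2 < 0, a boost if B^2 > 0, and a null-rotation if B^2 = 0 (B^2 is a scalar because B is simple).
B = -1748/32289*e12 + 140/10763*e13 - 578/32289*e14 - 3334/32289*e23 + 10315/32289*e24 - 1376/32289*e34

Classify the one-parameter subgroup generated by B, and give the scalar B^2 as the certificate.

B^2 term by term: the squares give (-1748/32289)^2*(e12)^2 + (140/10763)^2*(e13)^2 + (-578/32289)^2*(e14)^2 + (-3334/32289)^2*(e23)^2 + (10315/32289)^2*(e24)^2 + (-1376/32289)^2*(e34)^2 = 3055504/1042579521*(+1) + 19600/115842169*(+1) + 334084/1042579521*(+1) + 11115556/1042579521*(-1) + 106399225/1042579521*(-1) + 1893376/1042579521*(-1) = -1/9 (each basis 2-blade squares to minus the product of its generators' squares); cross terms between blades sharing an index anticommute and cancel; the commuting (index-disjoint) pairs give grade-4 terms 2*c*c'*(blade product), which cancel blade by blade — e1234: 4810496/1042579521 - 2888200/347526507 + 3854104/1042579521 = 0 — confirming B is simple. So B^2 = -1/9.
Answer: rotation, certificate B^2 = -1/9. Key observation: B^2 = -1/9 is a conjugation invariant, so its sign decides the class regardless of the surface form of B.


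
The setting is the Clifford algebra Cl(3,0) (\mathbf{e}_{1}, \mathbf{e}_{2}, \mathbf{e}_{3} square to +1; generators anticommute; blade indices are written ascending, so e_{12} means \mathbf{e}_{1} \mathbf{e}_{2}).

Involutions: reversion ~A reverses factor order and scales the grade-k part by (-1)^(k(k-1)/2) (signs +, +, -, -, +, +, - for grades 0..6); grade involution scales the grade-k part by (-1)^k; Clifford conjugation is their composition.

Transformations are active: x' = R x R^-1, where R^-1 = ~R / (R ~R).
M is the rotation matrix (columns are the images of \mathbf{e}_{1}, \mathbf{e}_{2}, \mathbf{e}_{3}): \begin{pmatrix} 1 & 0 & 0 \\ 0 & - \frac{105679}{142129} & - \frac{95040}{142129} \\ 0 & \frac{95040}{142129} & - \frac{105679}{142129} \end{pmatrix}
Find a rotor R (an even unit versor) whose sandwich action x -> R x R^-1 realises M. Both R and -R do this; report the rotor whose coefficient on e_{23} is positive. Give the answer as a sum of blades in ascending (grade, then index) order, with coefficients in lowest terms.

Method: write R = a + b12*e_{12} + b13*e_{13} + b23*e_{23} with a^2 + b12^2 + b13^2 + b23^2 = 1 (so R^-1 = ~R). Expanding the columns R e_j ~R gives tr M = 4a^2 - 1 and, from the antisymmetric part, M21 - M12 = -4a*b12, M13 - M31 = 4a*b13, M32 - M23 = -4a*b23.
Here tr M = -\frac{69229}{142129}, so a^2 = (1 + tr M)/4 = \frac{18225}{142129} and a = ±\frac{135}{377}. Taking a = \frac{135}{377}: M21 - M12 = 0, M13 - M31 = 0, M32 - M23 = \frac{190080}{142129}, giving b12 = 0, b13 = 0, b23 = -\frac{352}{377}, i.e. R = \frac{135}{377} - \frac{352}{377} e_{23}.
Its e_{23} coefficient is negative, so report the other preimage -R.
Answer: -\frac{135}{377} + \frac{352}{377} e_{23}. Key observation: the double cover Spin(3) -> SO(3) sends R and -R to the same matrix (trace -\frac{69229}{142129} here), so the stated sign of the e_{23} coefficient is what selects one sheet.


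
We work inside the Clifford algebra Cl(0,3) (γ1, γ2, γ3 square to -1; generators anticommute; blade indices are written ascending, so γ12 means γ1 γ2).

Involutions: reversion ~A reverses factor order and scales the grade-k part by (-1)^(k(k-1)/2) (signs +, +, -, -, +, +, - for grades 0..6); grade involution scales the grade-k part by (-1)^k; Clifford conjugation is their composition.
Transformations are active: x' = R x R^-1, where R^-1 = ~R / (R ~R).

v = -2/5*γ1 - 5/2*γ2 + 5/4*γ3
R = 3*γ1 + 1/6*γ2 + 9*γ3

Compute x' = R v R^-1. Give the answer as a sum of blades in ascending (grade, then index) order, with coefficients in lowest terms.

~R = 3*γ1 + 1/6*γ2 + 9*γ3, and R ~R = -3241/36, so R^-1 = ~R / (-3241/36).
R v = -289/30 - 223/30*γ12 + 147/20*γ13 + 545/24*γ23
Answer: 16886/16205*γ1 + 82181/32410*γ2 + 43823/64820*γ3


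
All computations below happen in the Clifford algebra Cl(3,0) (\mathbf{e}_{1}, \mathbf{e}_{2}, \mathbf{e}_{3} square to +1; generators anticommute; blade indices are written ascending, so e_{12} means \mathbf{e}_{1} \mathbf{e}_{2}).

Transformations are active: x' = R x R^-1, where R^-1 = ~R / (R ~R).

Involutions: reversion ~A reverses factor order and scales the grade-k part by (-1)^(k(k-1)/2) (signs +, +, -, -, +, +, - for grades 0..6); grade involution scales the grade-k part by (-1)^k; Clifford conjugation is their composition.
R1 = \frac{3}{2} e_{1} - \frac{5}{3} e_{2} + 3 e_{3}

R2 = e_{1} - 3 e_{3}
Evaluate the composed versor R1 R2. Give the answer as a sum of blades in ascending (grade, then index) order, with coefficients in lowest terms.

Distribute over the terms of R2 (each basis-blade product reordered to ascending indices, repeated generators contracted through their squares):
R1 (e_{1}) = \frac{3}{2} + \frac{5}{3} e_{12} - 3 e_{13}
R1 (-3 e_{3}) = -9 - \frac{9}{2} e_{13} + 5 e_{23}
Summing the partial products and collecting blades:
Answer: -\frac{15}{2} + \frac{5}{3} e_{12} - \frac{15}{2} e_{13} + 5 e_{23}


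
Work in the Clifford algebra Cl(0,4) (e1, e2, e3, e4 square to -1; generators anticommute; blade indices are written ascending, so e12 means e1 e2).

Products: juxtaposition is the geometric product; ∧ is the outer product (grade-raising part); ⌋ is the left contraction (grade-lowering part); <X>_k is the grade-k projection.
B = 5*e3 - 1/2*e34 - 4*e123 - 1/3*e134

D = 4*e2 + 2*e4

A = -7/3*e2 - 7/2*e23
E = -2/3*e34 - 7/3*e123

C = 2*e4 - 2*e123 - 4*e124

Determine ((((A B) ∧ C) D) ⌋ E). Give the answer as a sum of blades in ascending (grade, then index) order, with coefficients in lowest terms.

step 1: -14*e1 + 35/2*e2 + 28/3*e13 - 35/3*e23 - 7/4*e24 - 7/6*e124 + 7/6*e234 - 7/9*e1234
step 2: -28*e14 + 35*e24 + 56/3*e134 - 70/3*e234
step 3: 56*e1 - 70*e2 + 140*e4 - 112/3*e13 + 140/3*e23 + 280/3*e34 + 112*e124 + 224/3*e1234
step 4: 560/9 + 980/9*e1 + 784/9*e2 - 280/3*e3 + 490/3*e13 + 392/3*e23
Answer: 560/9 + 980/9*e1 + 784/9*e2 - 280/3*e3 + 490/3*e13 + 392/3*e23


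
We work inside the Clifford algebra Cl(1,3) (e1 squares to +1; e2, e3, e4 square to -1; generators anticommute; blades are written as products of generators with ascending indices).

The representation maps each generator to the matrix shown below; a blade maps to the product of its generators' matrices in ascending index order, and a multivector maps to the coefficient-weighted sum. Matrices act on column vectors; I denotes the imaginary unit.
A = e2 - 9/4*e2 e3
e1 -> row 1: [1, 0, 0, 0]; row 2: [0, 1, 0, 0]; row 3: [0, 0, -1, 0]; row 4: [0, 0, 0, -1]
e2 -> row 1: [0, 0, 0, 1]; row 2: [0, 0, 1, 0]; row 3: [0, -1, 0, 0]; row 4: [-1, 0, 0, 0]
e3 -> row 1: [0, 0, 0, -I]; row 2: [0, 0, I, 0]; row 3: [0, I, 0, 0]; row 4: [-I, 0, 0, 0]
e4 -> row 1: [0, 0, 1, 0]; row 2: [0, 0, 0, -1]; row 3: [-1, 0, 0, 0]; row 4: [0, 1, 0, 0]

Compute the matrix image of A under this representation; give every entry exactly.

Bivector images (products of the table entries): rho(e2 e3) = rho(e2)rho(e3) = row 1: [-I, 0, 0, 0]; row 2: [0, I, 0, 0]; row 3: [0, 0, -I, 0]; row 4: [0, 0, 0, I].
M = (1)*rho(e2) + (-9/4)*rho(e2 e3), summed entrywise:
Answer: row 1: [9*I/4, 0, 0, 1]; row 2: [0, -9*I/4, 1, 0]; row 3: [0, -1, 9*I/4, 0]; row 4: [-1, 0, 0, -9*I/4]


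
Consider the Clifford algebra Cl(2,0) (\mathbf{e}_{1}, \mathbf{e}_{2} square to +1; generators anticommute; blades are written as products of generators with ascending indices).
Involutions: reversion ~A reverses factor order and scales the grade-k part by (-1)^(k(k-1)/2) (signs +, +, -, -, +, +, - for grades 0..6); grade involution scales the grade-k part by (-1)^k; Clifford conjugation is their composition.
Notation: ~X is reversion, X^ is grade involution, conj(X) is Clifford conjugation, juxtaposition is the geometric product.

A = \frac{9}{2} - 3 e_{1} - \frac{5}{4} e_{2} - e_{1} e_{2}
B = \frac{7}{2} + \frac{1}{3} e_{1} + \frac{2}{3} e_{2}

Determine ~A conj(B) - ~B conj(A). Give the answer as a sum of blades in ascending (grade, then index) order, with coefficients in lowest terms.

first term: \frac{211}{12} - \frac{38}{3} e_{1} - \frac{169}{24} e_{2} + \frac{61}{12} e_{1} e_{2}
second term: \frac{211}{12} + \frac{34}{3} e_{1} + \frac{185}{24} e_{2} + \frac{23}{12} e_{1} e_{2}
Answer: -24 e_{1} - \frac{59}{4} e_{2} + \frac{19}{6} e_{1} e_{2}


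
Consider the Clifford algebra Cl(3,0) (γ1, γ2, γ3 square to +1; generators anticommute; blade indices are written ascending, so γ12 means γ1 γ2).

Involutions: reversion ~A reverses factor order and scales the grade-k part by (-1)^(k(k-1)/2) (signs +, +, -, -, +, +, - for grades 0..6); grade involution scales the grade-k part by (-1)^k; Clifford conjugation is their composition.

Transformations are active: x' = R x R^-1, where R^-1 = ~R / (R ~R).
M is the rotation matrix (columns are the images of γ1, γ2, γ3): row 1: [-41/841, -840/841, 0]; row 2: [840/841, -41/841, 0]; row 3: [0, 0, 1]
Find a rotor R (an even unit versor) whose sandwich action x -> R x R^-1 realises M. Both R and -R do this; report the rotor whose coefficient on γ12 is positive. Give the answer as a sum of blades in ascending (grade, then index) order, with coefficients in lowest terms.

Method: write R = a + b12*γ12 + b13*γ13 + b23*γ23 with a^2 + b12^2 + b13^2 + b23^2 = 1 (so R^-1 = ~R). Expanding the columns R e_j ~R gives tr M = 4a^2 - 1 and, from the antisymmetric part, M21 - M12 = -4a*b12, M13 - M31 = 4a*b13, M32 - M23 = -4a*b23.
Here tr M = 759/841, so a^2 = (1 + tr M)/4 = 400/841 and a = ±20/29. Taking a = 20/29: M21 - M12 = 1680/841, M13 - M31 = 0, M32 - M23 = 0, giving b12 = -21/29, b13 = 0, b23 = 0, i.e. R = 20/29 - 21/29*γ12.
Its γ12 coefficient is negative, so report the other preimage -R.
Answer: -20/29 + 21/29*γ12. Key observation: the double cover Spin(3) -> SO(3) sends R and -R to the same matrix (trace 759/841 here), so the stated sign of the γ12 coefficient is what selects one sheet.


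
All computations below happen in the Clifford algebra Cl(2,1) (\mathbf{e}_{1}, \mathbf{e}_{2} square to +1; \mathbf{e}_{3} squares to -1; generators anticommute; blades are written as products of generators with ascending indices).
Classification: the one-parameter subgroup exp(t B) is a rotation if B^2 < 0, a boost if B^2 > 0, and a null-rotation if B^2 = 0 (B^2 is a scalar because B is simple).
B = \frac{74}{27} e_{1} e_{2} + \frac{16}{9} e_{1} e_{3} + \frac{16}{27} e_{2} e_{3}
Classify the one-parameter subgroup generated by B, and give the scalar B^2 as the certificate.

B^2 term by term: the squares give (\frac{74}{27})^2*(e_{1} e_{2})^2 + (\frac{16}{9})^2*(e_{1} e_{3})^2 + (\frac{16}{27})^2*(e_{2} e_{3})^2 = \frac{5476}{729}*(-1) + \frac{256}{81}*(+1) + \frac{256}{729}*(+1) = -4 (each basis 2-blade squares to minus the product of its generators' squares); cross terms between blades sharing an index anticommute and cancel. So B^2 = -4.
Answer: rotation, certificate B^2 = -4. No conjugation can change B^2 = -4; the sign gives the class.


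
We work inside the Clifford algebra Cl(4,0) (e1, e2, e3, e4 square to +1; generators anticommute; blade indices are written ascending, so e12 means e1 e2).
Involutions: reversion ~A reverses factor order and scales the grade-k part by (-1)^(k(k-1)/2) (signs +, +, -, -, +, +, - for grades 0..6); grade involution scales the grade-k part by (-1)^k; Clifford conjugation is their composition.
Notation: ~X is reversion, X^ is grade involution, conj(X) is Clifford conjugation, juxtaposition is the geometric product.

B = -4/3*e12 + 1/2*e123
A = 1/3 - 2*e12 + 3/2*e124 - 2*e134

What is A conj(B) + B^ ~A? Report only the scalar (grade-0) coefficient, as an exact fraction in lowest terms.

first term: 8/3 + e3 - 2*e4 + 4/9*e12 + e24 + 3/4*e34 + 1/6*e123 - 8/3*e234
second term: 8/3 + e3 - 2*e4 - 4/9*e12 - e24 - 3/4*e34 - 1/6*e123 + 8/3*e234
Answer: 16/3


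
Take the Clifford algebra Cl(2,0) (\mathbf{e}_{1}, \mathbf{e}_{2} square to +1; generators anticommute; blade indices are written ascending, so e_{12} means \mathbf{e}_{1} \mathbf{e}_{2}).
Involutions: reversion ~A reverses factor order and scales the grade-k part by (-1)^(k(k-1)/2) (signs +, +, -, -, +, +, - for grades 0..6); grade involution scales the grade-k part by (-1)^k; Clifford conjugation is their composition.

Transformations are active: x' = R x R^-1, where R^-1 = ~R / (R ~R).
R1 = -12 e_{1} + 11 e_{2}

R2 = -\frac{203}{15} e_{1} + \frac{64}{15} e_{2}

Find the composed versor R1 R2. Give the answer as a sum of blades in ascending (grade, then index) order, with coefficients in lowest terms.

Distribute over the terms of R1 (each basis-blade product reordered to ascending indices, repeated generators contracted through their squares):
(-12 e_{1}) R2 = \frac{812}{5} - \frac{256}{5} e_{12}
(11 e_{2}) R2 = \frac{704}{15} + \frac{2233}{15} e_{12}
Summing the partial products and collecting blades:
Answer: \frac{628}{3} + \frac{293}{3} e_{12}


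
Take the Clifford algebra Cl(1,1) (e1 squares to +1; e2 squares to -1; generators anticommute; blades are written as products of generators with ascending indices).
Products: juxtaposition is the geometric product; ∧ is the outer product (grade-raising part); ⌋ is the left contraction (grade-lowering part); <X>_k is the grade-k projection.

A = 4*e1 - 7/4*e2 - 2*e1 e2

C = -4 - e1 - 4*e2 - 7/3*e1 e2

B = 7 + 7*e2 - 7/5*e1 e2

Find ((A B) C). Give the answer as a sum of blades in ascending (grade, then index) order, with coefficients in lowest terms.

step 1: 301/20 + 889/20*e1 - 357/20*e2 + 14*e1 e2
step 2: -12523/60 - 476/5*e1 - 4711/60*e2 - 8603/30*e1 e2
Answer: -12523/60 - 476/5*e1 - 4711/60*e2 - 8603/30*e1 e2


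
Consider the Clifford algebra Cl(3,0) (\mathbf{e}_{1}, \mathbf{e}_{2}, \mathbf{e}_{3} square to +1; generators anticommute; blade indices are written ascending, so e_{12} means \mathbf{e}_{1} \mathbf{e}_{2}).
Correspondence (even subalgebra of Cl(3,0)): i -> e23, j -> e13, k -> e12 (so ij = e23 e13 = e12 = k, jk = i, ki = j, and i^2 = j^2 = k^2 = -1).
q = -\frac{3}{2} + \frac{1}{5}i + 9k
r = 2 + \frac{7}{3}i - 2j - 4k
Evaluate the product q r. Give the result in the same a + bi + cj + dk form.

In blades: q = -\frac{3}{2} + 9 e_{12} + \frac{1}{5} e_{23}, r = 2 - 4 e_{12} - 2 e_{13} + \frac{7}{3} e_{23}.
Distribute q over r term by term (generator squares from the signature, products reordered to ascending indices): (-\frac{3}{2})*r = -3 + 6 e_{12} + 3 e_{13} - \frac{7}{2} e_{23}; (9 e_{12})*r = 36 + 18 e_{12} + 21 e_{13} + 18 e_{23}; (\frac{1}{5} e_{23})*r = -\frac{7}{15} - \frac{2}{5} e_{12} + \frac{4}{5} e_{13} + \frac{2}{5} e_{23}.
Sum: \frac{488}{15} + \frac{118}{5} e_{12} + \frac{124}{5} e_{13} + \frac{149}{10} e_{23}; translating back through the correspondence:
Answer: \frac{488}{15} + \frac{149}{10}i + \frac{124}{5}j + \frac{118}{5}k


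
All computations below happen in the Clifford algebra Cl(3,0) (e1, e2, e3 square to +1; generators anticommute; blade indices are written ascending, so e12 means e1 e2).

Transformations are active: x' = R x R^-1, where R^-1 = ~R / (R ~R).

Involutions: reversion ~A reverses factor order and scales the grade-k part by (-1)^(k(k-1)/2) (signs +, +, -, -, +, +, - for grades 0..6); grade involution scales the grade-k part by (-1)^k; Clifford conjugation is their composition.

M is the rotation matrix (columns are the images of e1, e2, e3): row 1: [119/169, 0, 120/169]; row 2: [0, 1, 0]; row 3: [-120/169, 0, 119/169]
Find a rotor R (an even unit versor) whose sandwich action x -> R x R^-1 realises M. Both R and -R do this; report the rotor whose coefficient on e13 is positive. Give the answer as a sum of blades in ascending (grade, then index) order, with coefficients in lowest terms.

Method: write R = a + b12*e12 + b13*e13 + b23*e23 with a^2 + b12^2 + b13^2 + b23^2 = 1 (so R^-1 = ~R). Expanding the columns R e_j ~R gives tr M = 4a^2 - 1 and, from the antisymmetric part, M21 - M12 = -4a*b12, M13 - M31 = 4a*b13, M32 - M23 = -4a*b23.
Here tr M = 407/169, so a^2 = (1 + tr M)/4 = 144/169 and a = ±12/13. Taking a = 12/13: M21 - M12 = 0, M13 - M31 = 240/169, M32 - M23 = 0, giving b12 = 0, b13 = 5/13, b23 = 0, i.e. R = 12/13 + 5/13*e13.
Its e13 coefficient is already positive.
Answer: 12/13 + 5/13*e13. Recall the cover is two-to-one: with M of trace 407/169, both preimages act alike, and the stated e13 sign chooses the sheet.


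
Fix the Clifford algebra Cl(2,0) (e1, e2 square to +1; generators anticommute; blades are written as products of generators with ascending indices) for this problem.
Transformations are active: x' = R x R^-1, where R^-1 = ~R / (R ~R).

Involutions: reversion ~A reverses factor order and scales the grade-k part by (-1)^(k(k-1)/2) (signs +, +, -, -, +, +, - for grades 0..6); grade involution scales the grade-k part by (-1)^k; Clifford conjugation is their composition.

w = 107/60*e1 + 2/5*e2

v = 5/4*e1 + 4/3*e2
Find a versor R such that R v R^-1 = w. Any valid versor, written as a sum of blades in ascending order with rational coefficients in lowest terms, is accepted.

Equal squares first: v^2 = w^2 = 481/144. Then v + w = 91/30*e1 + 26/15*e2 is a versor taking v to w, provided it is invertible.
Answer: 91/30*e1 + 26/15*e2


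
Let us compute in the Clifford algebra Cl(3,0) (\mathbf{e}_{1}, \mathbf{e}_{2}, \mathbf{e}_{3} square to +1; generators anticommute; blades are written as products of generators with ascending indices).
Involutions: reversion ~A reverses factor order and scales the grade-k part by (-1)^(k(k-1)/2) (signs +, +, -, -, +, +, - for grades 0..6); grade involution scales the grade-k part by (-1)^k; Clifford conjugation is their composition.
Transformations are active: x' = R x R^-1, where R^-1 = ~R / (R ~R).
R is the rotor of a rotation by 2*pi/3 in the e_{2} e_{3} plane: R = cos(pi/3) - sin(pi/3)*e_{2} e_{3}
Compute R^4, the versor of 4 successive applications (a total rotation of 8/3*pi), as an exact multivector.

The rotor phase is half the rotation angle and phases add under composition, so 4 steps in the e_{2} e_{3} plane accumulate phase 4*(pi/3) = \frac{4 \pi}{3}: R^4 = cos(\frac{4 \pi}{3}) - sin(\frac{4 \pi}{3})*e_{2} e_{3}.
cos(\frac{4 \pi}{3}) = - \frac{1}{2} and sin(\frac{4 \pi}{3}) = - \frac{\sqrt{3}}{2}, so R^4 = -\frac{1}{2} + \frac{\sqrt{3}}{2} e_{2} e_{3}. The net rotation is 2/3*pi (after discarding 1 full turn, each of which contributes a factor -1 to the rotor); the rotor keeps the half-angle phase exactly.
Answer: -\frac{1}{2} + \frac{\sqrt{3}}{2} e_{2} e_{3}


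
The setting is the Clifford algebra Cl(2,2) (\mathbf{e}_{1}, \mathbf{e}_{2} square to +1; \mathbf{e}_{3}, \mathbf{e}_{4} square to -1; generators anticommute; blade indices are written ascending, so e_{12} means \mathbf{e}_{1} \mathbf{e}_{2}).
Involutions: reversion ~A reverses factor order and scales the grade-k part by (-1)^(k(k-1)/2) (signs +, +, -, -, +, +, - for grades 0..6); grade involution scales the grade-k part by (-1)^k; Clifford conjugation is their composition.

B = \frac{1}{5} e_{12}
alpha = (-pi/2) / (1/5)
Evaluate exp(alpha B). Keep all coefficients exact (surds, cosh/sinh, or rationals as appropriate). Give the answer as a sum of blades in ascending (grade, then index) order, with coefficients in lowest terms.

B^2 = (\frac{1}{5})^2*(e_{12})^2 = \frac{1}{25}*(-1) = -\frac{1}{25} (a basis 2-blade squares to minus the product of its generators' squares).
B^2 = -\frac{1}{25} — the series telescopes trigonometrically here: l = \frac{1}{5}, alpha*l = - \frac{\pi}{2}, so exp(alpha B) = cos(- \frac{\pi}{2}) + (sin(- \frac{\pi}{2})/(\frac{1}{5}))*B = 0 + (-5)*B.
Answer: -e_{12}
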